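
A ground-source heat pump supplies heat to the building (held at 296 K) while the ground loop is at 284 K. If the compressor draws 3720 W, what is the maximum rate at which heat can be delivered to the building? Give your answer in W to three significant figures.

The reservoir spacing is ΔT = 296 − 284 = 12.00 K.
COP_Carnot = T_H/ΔT = 296.00/12.00 = 24.67.
Q̇_max = COP_Carnot × Ẇ = 24.67 × 3720 W = 91760 W.

91800 W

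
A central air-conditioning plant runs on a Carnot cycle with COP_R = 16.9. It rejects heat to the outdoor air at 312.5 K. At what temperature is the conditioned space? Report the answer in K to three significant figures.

295 K

For a Carnot refrigerator COP_R = T_C/(T_H − T_C), so T_C = COP·T_H/(1 + COP).
With T_H = 312.50 K, T_C = 16.9 × 312.50/17.90 = 295.04 K.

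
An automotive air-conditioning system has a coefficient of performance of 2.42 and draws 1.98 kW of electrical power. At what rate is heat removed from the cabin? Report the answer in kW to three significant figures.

4.79 kW

Q̇_C = COP × Ẇ = 2.42 × 1.980 = 4.792 kW.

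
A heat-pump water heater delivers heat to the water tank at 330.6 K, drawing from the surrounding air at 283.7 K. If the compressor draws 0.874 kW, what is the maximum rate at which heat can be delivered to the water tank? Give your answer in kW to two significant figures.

6.2 kW

The reservoir spacing is ΔT = 330.6 − 283.7 = 46.90 K.
COP_Carnot = T_H/ΔT = 330.60/46.90 = 7.049.
Q̇_max = COP_Carnot × Ẇ = 7.049 × 0.8740 kW = 6.161 kW.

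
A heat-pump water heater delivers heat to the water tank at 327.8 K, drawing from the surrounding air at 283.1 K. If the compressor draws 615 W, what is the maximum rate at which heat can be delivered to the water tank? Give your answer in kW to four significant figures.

4.510 kW

The reservoir spacing is ΔT = 327.8 − 283.1 = 44.70 K.
COP_Carnot = T_H/ΔT = 327.80/44.70 = 7.333.
Q̇_max = COP_Carnot × Ẇ = 7.333 × 615.0 W = 4510 W = 4.510 kW.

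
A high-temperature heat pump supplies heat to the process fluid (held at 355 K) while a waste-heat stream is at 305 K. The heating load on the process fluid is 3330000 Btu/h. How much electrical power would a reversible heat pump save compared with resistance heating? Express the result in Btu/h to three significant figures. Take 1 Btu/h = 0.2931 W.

The reservoir spacing is ΔT = 355 − 305 = 50.00 K.
COP_Carnot = T_H/ΔT = 355.00/50.00 = 7.100.
Resistance heating needs Ẇ_res = Q̇_H = 3330000 Btu/h; the reversible heat pump needs only Ẇ_hp = Q̇_H/COP = 469000 Btu/h.
Saving = 3330000 − 469000 = 2861000 Btu/h.

2860000 Btu/h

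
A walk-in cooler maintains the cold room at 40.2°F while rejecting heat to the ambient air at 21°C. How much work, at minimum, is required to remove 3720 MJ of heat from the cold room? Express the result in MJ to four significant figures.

In absolute terms T_C = 277.71 K and T_H = 294.15 K, so ΔT = 16.44 K.
The reversible limit is COP_R = T_C/ΔT = 16.89, so W_min = Q_C/COP = Q_C·ΔT/T_C.
W_min = 3720 × 16.44/277.71 = 220.3 MJ.

220.3 MJ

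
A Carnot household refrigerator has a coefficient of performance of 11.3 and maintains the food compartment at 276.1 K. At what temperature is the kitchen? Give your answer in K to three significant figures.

COP_R = T_C/(T_H − T_C) gives T_H − T_C = T_C/COP.
With T_C = 276.10 K, T_H = 276.10 × (1 + 1/11.3) = 300.53 K.

301 K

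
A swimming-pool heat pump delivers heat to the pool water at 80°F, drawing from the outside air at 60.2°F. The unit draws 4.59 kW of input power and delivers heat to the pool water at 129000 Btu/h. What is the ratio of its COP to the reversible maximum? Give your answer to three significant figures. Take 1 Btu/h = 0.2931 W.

0.302

Converting, Q̇_H = 129000 Btu/h = 37.81 kW, so COP_actual = Q̇_H/Ẇ = 37.81/4.590 = 8.237.
In absolute terms T_C = 288.82 K and T_H = 299.82 K, so ΔT = 11.00 K.
COP_Carnot = T_H/ΔT = 299.82/11.00 = 27.26.
η_II = COP_actual/COP_Carnot = 8.237/27.26 = 0.3022.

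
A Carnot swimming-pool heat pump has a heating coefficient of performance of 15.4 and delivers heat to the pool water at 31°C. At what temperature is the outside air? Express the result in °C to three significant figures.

COP_HP = T_H/(T_H − T_C) gives T_H − T_C = T_H/COP.
With T_H = 304.15 K, T_C = 304.15 × (1 − 1/15.4) = 284.40 K.
Converting, 284.40 K = 11.25°C.

11.3 °C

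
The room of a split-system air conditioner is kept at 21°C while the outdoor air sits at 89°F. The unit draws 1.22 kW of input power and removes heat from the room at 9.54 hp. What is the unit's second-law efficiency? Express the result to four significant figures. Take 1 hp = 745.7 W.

Converting, Q̇_C = 9.540 hp = 7.114 kW, so COP_actual = Q̇_C/Ẇ = 7.114/1.220 = 5.831.
In absolute terms T_C = 294.15 K and T_H = 304.82 K, so ΔT = 10.67 K.
COP_Carnot = T_C/ΔT = 294.15/10.67 = 27.58.
η_II = COP_actual/COP_Carnot = 5.831/27.58 = 0.2115.

0.2115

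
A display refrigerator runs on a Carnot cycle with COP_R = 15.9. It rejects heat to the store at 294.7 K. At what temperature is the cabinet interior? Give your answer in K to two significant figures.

280 K

For a Carnot refrigerator COP_R = T_C/(T_H − T_C), so T_C = COP·T_H/(1 + COP).
With T_H = 294.70 K, T_C = 15.9 × 294.70/16.90 = 277.26 K.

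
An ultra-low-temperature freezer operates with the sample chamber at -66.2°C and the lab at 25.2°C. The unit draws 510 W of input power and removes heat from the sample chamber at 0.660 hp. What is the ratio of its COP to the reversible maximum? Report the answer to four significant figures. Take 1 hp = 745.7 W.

0.4262

Converting, Q̇_C = 0.6600 hp = 492.2 W, so COP_actual = Q̇_C/Ẇ = 492.2/510.0 = 0.9650.
In absolute terms T_C = 206.95 K and T_H = 298.35 K, so ΔT = 91.40 K.
COP_Carnot = T_C/ΔT = 206.95/91.40 = 2.264.
η_II = COP_actual/COP_Carnot = 0.9650/2.264 = 0.4262.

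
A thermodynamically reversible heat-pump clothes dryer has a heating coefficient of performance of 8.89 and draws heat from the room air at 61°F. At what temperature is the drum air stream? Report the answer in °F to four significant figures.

COP_HP = T_H/(T_H − T_C) rearranges to T_H = COP·T_C/(COP − 1).
With T_C = 289.26 K, T_H = 8.89 × 289.26/7.890 = 325.92 K.
Converting, 325.92 K = 126.99°F.

127.0 °F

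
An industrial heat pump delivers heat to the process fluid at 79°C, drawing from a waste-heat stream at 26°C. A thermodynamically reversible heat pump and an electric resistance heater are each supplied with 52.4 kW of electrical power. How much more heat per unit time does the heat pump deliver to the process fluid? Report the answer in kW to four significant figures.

In absolute terms T_C = 299.15 K and T_H = 352.15 K, so ΔT = 53.00 K.
COP_Carnot = T_H/ΔT = 352.15/53.00 = 6.644.
The heat pump delivers Q̇_H = COP × Ẇ = 348.2 kW; the resistance heater delivers Ẇ = 52.40 kW.
Extra = (COP − 1)·Ẇ = 295.8 kW.

295.8 kW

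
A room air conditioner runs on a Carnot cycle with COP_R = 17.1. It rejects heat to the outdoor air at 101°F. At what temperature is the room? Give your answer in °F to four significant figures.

For a Carnot refrigerator COP_R = T_C/(T_H − T_C), so T_C = COP·T_H/(1 + COP).
With T_H = 311.48 K, T_C = 17.1 × 311.48/18.10 = 294.27 K.
Converting, 294.27 K = 70.02°F.

70.02 °F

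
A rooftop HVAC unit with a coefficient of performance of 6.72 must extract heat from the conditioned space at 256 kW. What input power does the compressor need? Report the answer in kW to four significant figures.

Ẇ = Q̇_C/COP = 256.0/6.72 = 38.10 kW.

38.10 kW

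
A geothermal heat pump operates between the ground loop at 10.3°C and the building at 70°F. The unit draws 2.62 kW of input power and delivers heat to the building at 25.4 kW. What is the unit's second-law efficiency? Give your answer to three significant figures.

0.356

COP_actual = Q̇_H/Ẇ = 25.40/2.620 = 9.695.
In absolute terms T_C = 283.45 K and T_H = 294.26 K, so ΔT = 10.81 K.
COP_Carnot = T_H/ΔT = 294.26/10.81 = 27.22.
η_II = COP_actual/COP_Carnot = 9.695/27.22 = 0.3562.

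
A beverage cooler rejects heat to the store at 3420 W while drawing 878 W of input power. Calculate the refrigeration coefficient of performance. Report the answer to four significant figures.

2.895

The first law gives Q̇_H = Q̇_C + Ẇ, so the three rates are Q̇_C = 2542, Q̇_H = 3420, Ẇ = 878.0 W.
COP_R = Q̇_C/Ẇ = 2542/878.0 = 2.895.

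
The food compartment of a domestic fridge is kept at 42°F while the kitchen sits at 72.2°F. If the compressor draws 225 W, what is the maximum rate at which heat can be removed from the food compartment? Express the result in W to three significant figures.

In absolute terms T_C = 278.71 K and T_H = 295.48 K, so ΔT = 16.78 K.
COP_Carnot = T_C/ΔT = 278.71/16.78 = 16.61.
Q̇_max = COP_Carnot × Ẇ = 16.61 × 225.0 W = 3738 W.

3740 W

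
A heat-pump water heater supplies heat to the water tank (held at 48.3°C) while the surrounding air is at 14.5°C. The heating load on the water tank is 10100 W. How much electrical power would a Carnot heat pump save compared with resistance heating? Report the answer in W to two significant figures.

In absolute terms T_C = 287.65 K and T_H = 321.45 K, so ΔT = 33.80 K.
COP_Carnot = T_H/ΔT = 321.45/33.80 = 9.510.
Resistance heating needs Ẇ_res = Q̇_H = 10100 W; the reversible heat pump needs only Ẇ_hp = Q̇_H/COP = 1062 W.
Saving = 10100 − 1062 = 9038 W.

9000 W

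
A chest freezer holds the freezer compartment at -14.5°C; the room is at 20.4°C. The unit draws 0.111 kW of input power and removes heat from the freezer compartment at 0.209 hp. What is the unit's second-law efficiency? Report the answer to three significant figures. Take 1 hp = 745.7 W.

0.189

Converting, Q̇_C = 0.2090 hp = 0.1559 kW, so COP_actual = Q̇_C/Ẇ = 0.1559/0.1110 = 1.404.
In absolute terms T_C = 258.65 K and T_H = 293.55 K, so ΔT = 34.90 K.
COP_Carnot = T_C/ΔT = 258.65/34.90 = 7.411.
η_II = COP_actual/COP_Carnot = 1.404/7.411 = 0.1895.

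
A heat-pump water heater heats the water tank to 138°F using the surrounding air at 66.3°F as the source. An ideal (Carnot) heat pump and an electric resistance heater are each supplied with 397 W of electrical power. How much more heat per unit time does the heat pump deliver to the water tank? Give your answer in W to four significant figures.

2912 W

In absolute terms T_C = 292.21 K and T_H = 332.04 K, so ΔT = 39.83 K.
COP_Carnot = T_H/ΔT = 332.04/39.83 = 8.336.
The heat pump delivers Q̇_H = COP × Ẇ = 3309 W; the resistance heater delivers Ẇ = 397.0 W.
Extra = (COP − 1)·Ẇ = 2912 W.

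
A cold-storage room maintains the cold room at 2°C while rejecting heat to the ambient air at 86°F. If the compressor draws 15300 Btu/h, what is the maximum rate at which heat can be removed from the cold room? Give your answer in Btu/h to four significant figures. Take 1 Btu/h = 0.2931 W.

In absolute terms T_C = 275.15 K and T_H = 303.15 K, so ΔT = 28.00 K.
COP_Carnot = T_C/ΔT = 275.15/28.00 = 9.827.
Q̇_max = COP_Carnot × Ẇ = 9.827 × 15300 Btu/h = 150300 Btu/h.

150300 Btu/h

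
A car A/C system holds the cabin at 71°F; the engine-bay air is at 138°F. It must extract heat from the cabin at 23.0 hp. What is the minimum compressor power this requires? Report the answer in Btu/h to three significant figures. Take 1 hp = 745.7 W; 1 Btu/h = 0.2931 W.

In absolute terms T_C = 294.82 K and T_H = 332.04 K, so ΔT = 37.22 K.
COP_Carnot = T_C/ΔT = 294.82/37.22 = 7.920.
Ẇ_min = Q̇/COP_Carnot = 23.00/7.920 = 2.904 hp = 7388 Btu/h.

7390 Btu/h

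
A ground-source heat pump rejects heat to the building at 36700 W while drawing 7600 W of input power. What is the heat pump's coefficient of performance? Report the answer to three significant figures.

The first law gives Q̇_H = Q̇_C + Ẇ, so the three rates are Q̇_C = 29100, Q̇_H = 36700, Ẇ = 7600 W.
COP_HP = Q̇_H/Ẇ = 36700/7600 = 4.829.

4.83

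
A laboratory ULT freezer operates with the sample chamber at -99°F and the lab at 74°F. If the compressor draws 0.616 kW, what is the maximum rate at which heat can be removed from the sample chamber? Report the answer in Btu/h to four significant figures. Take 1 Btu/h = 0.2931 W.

4382 Btu/h

In absolute terms T_C = 200.37 K and T_H = 296.48 K, so ΔT = 96.11 K.
COP_Carnot = T_C/ΔT = 200.37/96.11 = 2.085.
Q̇_max = COP_Carnot × Ẇ = 2.085 × 0.6160 kW = 1.284 kW = 4382 Btu/h.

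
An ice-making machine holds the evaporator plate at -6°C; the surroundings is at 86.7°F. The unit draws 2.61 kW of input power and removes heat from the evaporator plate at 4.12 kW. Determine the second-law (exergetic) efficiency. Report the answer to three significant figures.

COP_actual = Q̇_C/Ẇ = 4.120/2.610 = 1.579.
In absolute terms T_C = 267.15 K and T_H = 303.54 K, so ΔT = 36.39 K.
COP_Carnot = T_C/ΔT = 267.15/36.39 = 7.342.
η_II = COP_actual/COP_Carnot = 1.579/7.342 = 0.2150.

0.215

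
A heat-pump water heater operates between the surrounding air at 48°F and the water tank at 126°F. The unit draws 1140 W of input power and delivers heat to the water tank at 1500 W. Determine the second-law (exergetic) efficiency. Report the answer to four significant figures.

COP_actual = Q̇_H/Ẇ = 1500/1140 = 1.316.
In absolute terms T_C = 282.04 K and T_H = 325.37 K, so ΔT = 43.33 K.
COP_Carnot = T_H/ΔT = 325.37/43.33 = 7.509.
η_II = COP_actual/COP_Carnot = 1.316/7.509 = 0.1752.

0.1752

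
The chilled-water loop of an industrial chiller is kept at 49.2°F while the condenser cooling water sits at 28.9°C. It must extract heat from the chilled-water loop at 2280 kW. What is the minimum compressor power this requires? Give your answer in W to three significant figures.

In absolute terms T_C = 282.71 K and T_H = 302.05 K, so ΔT = 19.34 K.
COP_Carnot = T_C/ΔT = 282.71/19.34 = 14.61.
Ẇ_min = Q̇/COP_Carnot = 2280/14.61 = 156.0 kW = 156000 W.

156000 W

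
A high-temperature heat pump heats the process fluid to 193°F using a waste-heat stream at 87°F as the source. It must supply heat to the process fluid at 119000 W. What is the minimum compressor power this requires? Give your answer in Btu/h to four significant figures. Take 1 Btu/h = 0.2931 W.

In absolute terms T_C = 303.71 K and T_H = 362.59 K, so ΔT = 58.89 K.
COP_Carnot = T_H/ΔT = 362.59/58.89 = 6.157.
Ẇ_min = Q̇/COP_Carnot = 119000/6.157 = 19330 W = 65940 Btu/h.

65940 Btu/h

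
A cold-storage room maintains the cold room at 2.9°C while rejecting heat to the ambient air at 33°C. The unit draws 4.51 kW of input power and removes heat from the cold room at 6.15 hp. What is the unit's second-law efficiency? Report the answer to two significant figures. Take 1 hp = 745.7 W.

Converting, Q̇_C = 6.150 hp = 4.586 kW, so COP_actual = Q̇_C/Ẇ = 4.586/4.510 = 1.017.
In absolute terms T_C = 276.05 K and T_H = 306.15 K, so ΔT = 30.10 K.
COP_Carnot = T_C/ΔT = 276.05/30.10 = 9.171.
η_II = COP_actual/COP_Carnot = 1.017/9.171 = 0.1109.

0.11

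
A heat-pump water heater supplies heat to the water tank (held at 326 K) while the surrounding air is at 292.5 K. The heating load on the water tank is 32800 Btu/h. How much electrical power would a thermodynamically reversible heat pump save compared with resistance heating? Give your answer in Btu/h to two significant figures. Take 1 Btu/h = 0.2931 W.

29000 Btu/h

The reservoir spacing is ΔT = 326 − 292.5 = 33.50 K.
COP_Carnot = T_H/ΔT = 326.00/33.50 = 9.731.
Resistance heating needs Ẇ_res = Q̇_H = 32800 Btu/h; the reversible heat pump needs only Ẇ_hp = Q̇_H/COP = 3371 Btu/h.
Saving = 32800 − 3371 = 29430 Btu/h.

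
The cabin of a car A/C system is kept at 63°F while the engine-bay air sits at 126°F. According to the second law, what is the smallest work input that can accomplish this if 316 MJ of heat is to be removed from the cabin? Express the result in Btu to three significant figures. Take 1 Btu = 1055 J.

In absolute terms T_C = 290.37 K and T_H = 325.37 K, so ΔT = 35.00 K.
The reversible limit is COP_R = T_C/ΔT = 8.296, so W_min = Q_C/COP = Q_C·ΔT/T_C.
W_min = 316.0 × 35.00/290.37 = 38.09 MJ = 36100 Btu.

36100 Btu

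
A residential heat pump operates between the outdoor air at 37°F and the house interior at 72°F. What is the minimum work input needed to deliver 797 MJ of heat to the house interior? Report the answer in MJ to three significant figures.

In absolute terms T_C = 275.93 K and T_H = 295.37 K, so ΔT = 19.44 K.
The reversible limit is COP_HP = T_H/ΔT = 15.19, so W_min = Q_H/COP = Q_H·ΔT/T_H.
W_min = 797.0 × 19.44/295.37 = 52.47 MJ.

52.5 MJ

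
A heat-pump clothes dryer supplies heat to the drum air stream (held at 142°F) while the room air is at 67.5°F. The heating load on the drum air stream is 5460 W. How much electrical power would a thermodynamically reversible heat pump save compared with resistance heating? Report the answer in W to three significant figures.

In absolute terms T_C = 292.87 K and T_H = 334.26 K, so ΔT = 41.39 K.
COP_Carnot = T_H/ΔT = 334.26/41.39 = 8.076.
Resistance heating needs Ẇ_res = Q̇_H = 5460 W; the reversible heat pump needs only Ẇ_hp = Q̇_H/COP = 676.1 W.
Saving = 5460 − 676.1 = 4784 W.

4780 W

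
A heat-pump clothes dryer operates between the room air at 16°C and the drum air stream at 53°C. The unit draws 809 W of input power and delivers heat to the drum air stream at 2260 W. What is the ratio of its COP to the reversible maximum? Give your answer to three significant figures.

COP_actual = Q̇_H/Ẇ = 2260/809.0 = 2.794.
In absolute terms T_C = 289.15 K and T_H = 326.15 K, so ΔT = 37.00 K.
COP_Carnot = T_H/ΔT = 326.15/37.00 = 8.815.
η_II = COP_actual/COP_Carnot = 2.794/8.815 = 0.3169.

0.317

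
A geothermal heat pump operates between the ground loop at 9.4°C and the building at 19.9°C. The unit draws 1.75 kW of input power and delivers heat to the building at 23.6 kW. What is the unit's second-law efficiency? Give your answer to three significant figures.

COP_actual = Q̇_H/Ẇ = 23.60/1.750 = 13.49.
In absolute terms T_C = 282.55 K and T_H = 293.05 K, so ΔT = 10.50 K.
COP_Carnot = T_H/ΔT = 293.05/10.50 = 27.91.
η_II = COP_actual/COP_Carnot = 13.49/27.91 = 0.4832.

0.483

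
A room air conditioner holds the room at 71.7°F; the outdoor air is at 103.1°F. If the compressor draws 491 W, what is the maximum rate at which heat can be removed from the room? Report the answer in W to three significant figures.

In absolute terms T_C = 295.21 K and T_H = 312.65 K, so ΔT = 17.44 K.
COP_Carnot = T_C/ΔT = 295.21/17.44 = 16.92.
Q̇_max = COP_Carnot × Ẇ = 16.92 × 491.0 W = 8309 W.

8310 W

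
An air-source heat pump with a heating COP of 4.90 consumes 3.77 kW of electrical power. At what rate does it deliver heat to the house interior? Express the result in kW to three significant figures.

Q̇_H = COP_HP × Ẇ = 4.90 × 3.770 = 18.47 kW.

18.5 kW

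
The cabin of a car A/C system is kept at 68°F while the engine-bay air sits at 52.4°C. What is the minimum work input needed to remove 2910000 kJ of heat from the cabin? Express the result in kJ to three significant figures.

322000 kJ

In absolute terms T_C = 293.15 K and T_H = 325.55 K, so ΔT = 32.40 K.
The reversible limit is COP_R = T_C/ΔT = 9.048, so W_min = Q_C/COP = Q_C·ΔT/T_C.
W_min = 2910000 × 32.40/293.15 = 321600 kJ.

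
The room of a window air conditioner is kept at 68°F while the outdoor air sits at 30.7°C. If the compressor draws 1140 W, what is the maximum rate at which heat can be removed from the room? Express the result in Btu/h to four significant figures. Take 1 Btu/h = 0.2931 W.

In absolute terms T_C = 293.15 K and T_H = 303.85 K, so ΔT = 10.70 K.
COP_Carnot = T_C/ΔT = 293.15/10.70 = 27.40.
Q̇_max = COP_Carnot × Ẇ = 27.40 × 1140 W = 31230 W = 106600 Btu/h.

106600 Btu/h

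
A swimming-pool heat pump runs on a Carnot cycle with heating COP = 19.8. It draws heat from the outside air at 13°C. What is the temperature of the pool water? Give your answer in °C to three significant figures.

COP_HP = T_H/(T_H − T_C) rearranges to T_H = COP·T_C/(COP − 1).
With T_C = 286.15 K, T_H = 19.8 × 286.15/18.80 = 301.37 K.
Converting, 301.37 K = 28.22°C.

28.2 °C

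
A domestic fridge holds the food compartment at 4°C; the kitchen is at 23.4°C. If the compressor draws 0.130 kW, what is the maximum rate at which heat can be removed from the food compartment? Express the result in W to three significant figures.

1860 W

In absolute terms T_C = 277.15 K and T_H = 296.55 K, so ΔT = 19.40 K.
COP_Carnot = T_C/ΔT = 277.15/19.40 = 14.29.
Q̇_max = COP_Carnot × Ẇ = 14.29 × 0.1300 kW = 1.857 kW = 1857 W.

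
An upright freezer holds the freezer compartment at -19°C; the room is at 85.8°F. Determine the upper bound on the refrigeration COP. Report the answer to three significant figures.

5.20

In absolute terms T_C = 254.15 K and T_H = 303.04 K, so ΔT = 48.89 K.
For a reversible cycle, COP_Carnot = T_C/ΔT = 254.15/48.89 = 5.199.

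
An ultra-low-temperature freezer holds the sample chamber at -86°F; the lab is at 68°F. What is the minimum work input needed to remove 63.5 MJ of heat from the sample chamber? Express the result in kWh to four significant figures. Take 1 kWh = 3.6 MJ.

7.269 kWh

In absolute terms T_C = 207.59 K and T_H = 293.15 K, so ΔT = 85.56 K.
The reversible limit is COP_R = T_C/ΔT = 2.426, so W_min = Q_C/COP = Q_C·ΔT/T_C.
W_min = 63.50 × 85.56/207.59 = 26.17 MJ = 7.269 kWh.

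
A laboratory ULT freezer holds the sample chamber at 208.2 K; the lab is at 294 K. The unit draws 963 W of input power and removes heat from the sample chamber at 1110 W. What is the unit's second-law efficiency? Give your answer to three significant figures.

COP_actual = Q̇_C/Ẇ = 1110/963.0 = 1.153.
The reservoir spacing is ΔT = 294 − 208.2 = 85.80 K.
COP_Carnot = T_C/ΔT = 208.20/85.80 = 2.427.
η_II = COP_actual/COP_Carnot = 1.153/2.427 = 0.4750.

0.475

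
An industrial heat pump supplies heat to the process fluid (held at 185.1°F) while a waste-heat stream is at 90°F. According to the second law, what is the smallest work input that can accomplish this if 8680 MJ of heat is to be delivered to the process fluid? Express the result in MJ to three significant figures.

1280 MJ

In absolute terms T_C = 305.37 K and T_H = 358.21 K, so ΔT = 52.83 K.
The reversible limit is COP_HP = T_H/ΔT = 6.780, so W_min = Q_H/COP = Q_H·ΔT/T_H.
W_min = 8680 × 52.83/358.21 = 1280 MJ.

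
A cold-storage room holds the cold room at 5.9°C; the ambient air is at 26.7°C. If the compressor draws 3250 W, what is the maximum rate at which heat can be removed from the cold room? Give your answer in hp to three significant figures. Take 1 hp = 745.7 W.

In absolute terms T_C = 279.05 K and T_H = 299.85 K, so ΔT = 20.80 K.
COP_Carnot = T_C/ΔT = 279.05/20.80 = 13.42.
Q̇_max = COP_Carnot × Ẇ = 13.42 × 3250 W = 43600 W = 58.47 hp.

58.5 hp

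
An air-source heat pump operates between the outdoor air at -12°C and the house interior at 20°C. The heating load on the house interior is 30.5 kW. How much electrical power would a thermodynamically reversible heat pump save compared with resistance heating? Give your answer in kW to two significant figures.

27 kW

In absolute terms T_C = 261.15 K and T_H = 293.15 K, so ΔT = 32.00 K.
COP_Carnot = T_H/ΔT = 293.15/32.00 = 9.161.
Resistance heating needs Ẇ_res = Q̇_H = 30.50 kW; the reversible heat pump needs only Ẇ_hp = Q̇_H/COP = 3.329 kW.
Saving = 30.50 − 3.329 = 27.17 kW.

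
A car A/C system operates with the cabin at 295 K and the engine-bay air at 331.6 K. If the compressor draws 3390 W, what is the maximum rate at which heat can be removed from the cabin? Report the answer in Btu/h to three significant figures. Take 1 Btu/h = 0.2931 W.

The reservoir spacing is ΔT = 331.6 − 295 = 36.60 K.
COP_Carnot = T_C/ΔT = 295.00/36.60 = 8.060.
Q̇_max = COP_Carnot × Ẇ = 8.060 × 3390 W = 27320 W = 93220 Btu/h.

93200 Btu/h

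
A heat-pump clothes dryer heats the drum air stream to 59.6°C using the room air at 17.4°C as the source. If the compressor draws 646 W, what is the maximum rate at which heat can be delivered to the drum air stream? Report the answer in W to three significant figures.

5090 W

In absolute terms T_C = 290.55 K and T_H = 332.75 K, so ΔT = 42.20 K.
COP_Carnot = T_H/ΔT = 332.75/42.20 = 7.885.
Q̇_max = COP_Carnot × Ẇ = 7.885 × 646.0 W = 5094 W.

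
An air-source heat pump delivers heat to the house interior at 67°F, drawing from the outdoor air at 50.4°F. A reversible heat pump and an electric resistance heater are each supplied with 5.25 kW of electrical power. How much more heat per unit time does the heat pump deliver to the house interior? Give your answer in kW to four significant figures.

In absolute terms T_C = 283.37 K and T_H = 292.59 K, so ΔT = 9.222 K.
COP_Carnot = T_H/ΔT = 292.59/9.222 = 31.73.
The heat pump delivers Q̇_H = COP × Ẇ = 166.6 kW; the resistance heater delivers Ẇ = 5.250 kW.
Extra = (COP − 1)·Ẇ = 161.3 kW.

161.3 kW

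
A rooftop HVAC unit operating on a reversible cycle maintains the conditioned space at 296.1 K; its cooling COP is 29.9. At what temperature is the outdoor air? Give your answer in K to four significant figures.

COP_R = T_C/(T_H − T_C) gives T_H − T_C = T_C/COP.
With T_C = 296.10 K, T_H = 296.10 × (1 + 1/29.9) = 306.00 K.

306.0 K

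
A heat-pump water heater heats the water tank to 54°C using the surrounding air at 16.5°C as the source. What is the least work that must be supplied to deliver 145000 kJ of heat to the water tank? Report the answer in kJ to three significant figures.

16600 kJ

In absolute terms T_C = 289.65 K and T_H = 327.15 K, so ΔT = 37.50 K.
The reversible limit is COP_HP = T_H/ΔT = 8.724, so W_min = Q_H/COP = Q_H·ΔT/T_H.
W_min = 145000 × 37.50/327.15 = 16620 kJ.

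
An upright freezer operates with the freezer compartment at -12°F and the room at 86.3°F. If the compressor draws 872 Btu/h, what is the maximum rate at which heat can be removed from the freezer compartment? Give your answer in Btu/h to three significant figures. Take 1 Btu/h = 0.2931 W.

3970 Btu/h

In absolute terms T_C = 248.71 K and T_H = 303.32 K, so ΔT = 54.61 K.
COP_Carnot = T_C/ΔT = 248.71/54.61 = 4.554.
Q̇_max = COP_Carnot × Ẇ = 4.554 × 872.0 Btu/h = 3971 Btu/h.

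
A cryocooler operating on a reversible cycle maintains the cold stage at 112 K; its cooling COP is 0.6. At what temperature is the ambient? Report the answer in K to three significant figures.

COP_R = T_C/(T_H − T_C) gives T_H − T_C = T_C/COP.
With T_C = 112.00 K, T_H = 112.00 × (1 + 1/0.6) = 298.67 K.

299 K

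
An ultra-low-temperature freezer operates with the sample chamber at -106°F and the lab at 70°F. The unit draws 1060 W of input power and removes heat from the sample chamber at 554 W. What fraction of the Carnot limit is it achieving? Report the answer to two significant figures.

0.26

COP_actual = Q̇_C/Ẇ = 554.0/1060 = 0.5226.
In absolute terms T_C = 196.48 K and T_H = 294.26 K, so ΔT = 97.78 K.
COP_Carnot = T_C/ΔT = 196.48/97.78 = 2.009.
η_II = COP_actual/COP_Carnot = 0.5226/2.009 = 0.2601.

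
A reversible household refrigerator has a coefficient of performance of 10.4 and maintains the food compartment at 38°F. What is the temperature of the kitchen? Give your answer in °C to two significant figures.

COP_R = T_C/(T_H − T_C) gives T_H − T_C = T_C/COP.
With T_C = 276.48 K, T_H = 276.48 × (1 + 1/10.4) = 303.07 K.
Converting, 303.07 K = 29.92°C.

30 °C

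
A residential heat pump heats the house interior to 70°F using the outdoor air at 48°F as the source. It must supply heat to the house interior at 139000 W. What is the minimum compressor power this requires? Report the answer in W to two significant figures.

5800 W

In absolute terms T_C = 282.04 K and T_H = 294.26 K, so ΔT = 12.22 K.
COP_Carnot = T_H/ΔT = 294.26/12.22 = 24.08.
Ẇ_min = Q̇/COP_Carnot = 139000/24.08 = 5773 W.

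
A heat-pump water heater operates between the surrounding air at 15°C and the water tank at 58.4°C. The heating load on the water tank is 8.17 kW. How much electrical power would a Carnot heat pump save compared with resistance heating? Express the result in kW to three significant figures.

In absolute terms T_C = 288.15 K and T_H = 331.55 K, so ΔT = 43.40 K.
COP_Carnot = T_H/ΔT = 331.55/43.40 = 7.639.
Resistance heating needs Ẇ_res = Q̇_H = 8.170 kW; the reversible heat pump needs only Ẇ_hp = Q̇_H/COP = 1.069 kW.
Saving = 8.170 − 1.069 = 7.101 kW.

7.10 kW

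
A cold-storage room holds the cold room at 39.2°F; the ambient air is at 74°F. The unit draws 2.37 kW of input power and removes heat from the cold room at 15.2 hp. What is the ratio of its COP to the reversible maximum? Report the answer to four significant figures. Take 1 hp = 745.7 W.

Converting, Q̇_C = 15.20 hp = 11.33 kW, so COP_actual = Q̇_C/Ẇ = 11.33/2.370 = 4.783.
In absolute terms T_C = 277.15 K and T_H = 296.48 K, so ΔT = 19.33 K.
COP_Carnot = T_C/ΔT = 277.15/19.33 = 14.34.
η_II = COP_actual/COP_Carnot = 4.783/14.34 = 0.3336.

0.3336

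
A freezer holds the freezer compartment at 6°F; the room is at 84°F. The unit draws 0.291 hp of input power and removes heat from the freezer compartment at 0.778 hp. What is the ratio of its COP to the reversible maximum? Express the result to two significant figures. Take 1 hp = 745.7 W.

0.45

COP_actual = Q̇_C/Ẇ = 0.7780/0.2910 = 2.674.
In absolute terms T_C = 258.71 K and T_H = 302.04 K, so ΔT = 43.33 K.
COP_Carnot = T_C/ΔT = 258.71/43.33 = 5.970.
η_II = COP_actual/COP_Carnot = 2.674/5.970 = 0.4478.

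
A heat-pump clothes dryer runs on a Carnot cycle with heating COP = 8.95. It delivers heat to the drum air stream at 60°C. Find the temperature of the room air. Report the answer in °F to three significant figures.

73.0 °F

COP_HP = T_H/(T_H − T_C) gives T_H − T_C = T_H/COP.
With T_H = 333.15 K, T_C = 333.15 × (1 − 1/8.95) = 295.93 K.
Converting, 295.93 K = 73.00°F.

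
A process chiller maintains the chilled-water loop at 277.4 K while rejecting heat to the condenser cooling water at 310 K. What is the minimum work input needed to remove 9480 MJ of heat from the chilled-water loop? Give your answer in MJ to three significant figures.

The reservoir spacing is ΔT = 310 − 277.4 = 32.60 K.
The reversible limit is COP_R = T_C/ΔT = 8.509, so W_min = Q_C/COP = Q_C·ΔT/T_C.
W_min = 9480 × 32.60/277.40 = 1114 MJ.

1110 MJ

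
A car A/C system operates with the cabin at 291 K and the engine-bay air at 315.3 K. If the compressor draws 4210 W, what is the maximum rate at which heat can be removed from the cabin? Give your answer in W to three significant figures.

The reservoir spacing is ΔT = 315.3 − 291 = 24.30 K.
COP_Carnot = T_C/ΔT = 291.00/24.30 = 11.98.
Q̇_max = COP_Carnot × Ẇ = 11.98 × 4210 W = 50420 W.

50400 W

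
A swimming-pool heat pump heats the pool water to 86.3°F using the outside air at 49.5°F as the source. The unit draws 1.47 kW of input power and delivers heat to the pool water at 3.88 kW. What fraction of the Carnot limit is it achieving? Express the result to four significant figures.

COP_actual = Q̇_H/Ẇ = 3.880/1.470 = 2.639.
In absolute terms T_C = 282.87 K and T_H = 303.32 K, so ΔT = 20.44 K.
COP_Carnot = T_H/ΔT = 303.32/20.44 = 14.84.
η_II = COP_actual/COP_Carnot = 2.639/14.84 = 0.1779.

0.1779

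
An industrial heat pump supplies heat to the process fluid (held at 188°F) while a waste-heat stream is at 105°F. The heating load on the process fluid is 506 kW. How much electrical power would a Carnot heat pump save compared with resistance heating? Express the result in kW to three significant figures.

In absolute terms T_C = 313.71 K and T_H = 359.82 K, so ΔT = 46.11 K.
COP_Carnot = T_H/ΔT = 359.82/46.11 = 7.803.
Resistance heating needs Ẇ_res = Q̇_H = 506.0 kW; the reversible heat pump needs only Ẇ_hp = Q̇_H/COP = 64.84 kW.
Saving = 506.0 − 64.84 = 441.2 kW.

441 kW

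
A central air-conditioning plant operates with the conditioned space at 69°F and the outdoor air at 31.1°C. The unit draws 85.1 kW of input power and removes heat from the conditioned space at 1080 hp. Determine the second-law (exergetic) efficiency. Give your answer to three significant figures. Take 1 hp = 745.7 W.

Converting, Q̇_C = 1080 hp = 805.4 kW, so COP_actual = Q̇_C/Ẇ = 805.4/85.10 = 9.464.
In absolute terms T_C = 293.71 K and T_H = 304.25 K, so ΔT = 10.54 K.
COP_Carnot = T_C/ΔT = 293.71/10.54 = 27.85.
η_II = COP_actual/COP_Carnot = 9.464/27.85 = 0.3398.

0.340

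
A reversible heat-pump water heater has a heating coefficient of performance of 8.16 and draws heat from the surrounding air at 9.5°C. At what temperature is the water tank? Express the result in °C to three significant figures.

49.0 °C

COP_HP = T_H/(T_H − T_C) rearranges to T_H = COP·T_C/(COP − 1).
With T_C = 282.65 K, T_H = 8.16 × 282.65/7.160 = 322.13 K.
Converting, 322.13 K = 48.98°C.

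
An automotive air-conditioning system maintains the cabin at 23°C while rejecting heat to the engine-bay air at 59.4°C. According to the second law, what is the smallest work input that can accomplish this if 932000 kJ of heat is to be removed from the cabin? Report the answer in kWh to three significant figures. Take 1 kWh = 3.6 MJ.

31.8 kWh

In absolute terms T_C = 296.15 K and T_H = 332.55 K, so ΔT = 36.40 K.
The reversible limit is COP_R = T_C/ΔT = 8.136, so W_min = Q_C/COP = Q_C·ΔT/T_C.
W_min = 932000 × 36.40/296.15 = 114600 kJ = 31.82 kWh.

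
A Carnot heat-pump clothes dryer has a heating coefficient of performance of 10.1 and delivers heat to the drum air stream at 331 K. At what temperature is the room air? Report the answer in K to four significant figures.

298.2 K

COP_HP = T_H/(T_H − T_C) gives T_H − T_C = T_H/COP.
With T_H = 331.00 K, T_C = 331.00 × (1 − 1/10.1) = 298.23 K.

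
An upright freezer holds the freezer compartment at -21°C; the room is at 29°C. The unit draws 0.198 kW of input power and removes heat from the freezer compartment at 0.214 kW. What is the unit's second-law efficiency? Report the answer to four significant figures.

0.2143

COP_actual = Q̇_C/Ẇ = 0.2140/0.1980 = 1.081.
In absolute terms T_C = 252.15 K and T_H = 302.15 K, so ΔT = 50.00 K.
COP_Carnot = T_C/ΔT = 252.15/50.00 = 5.043.
η_II = COP_actual/COP_Carnot = 1.081/5.043 = 0.2143.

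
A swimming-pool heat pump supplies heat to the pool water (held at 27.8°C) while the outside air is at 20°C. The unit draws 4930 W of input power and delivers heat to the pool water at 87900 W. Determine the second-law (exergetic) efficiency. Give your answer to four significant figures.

0.4621

COP_actual = Q̇_H/Ẇ = 87900/4930 = 17.83.
In absolute terms T_C = 293.15 K and T_H = 300.95 K, so ΔT = 7.800 K.
COP_Carnot = T_H/ΔT = 300.95/7.800 = 38.58.
η_II = COP_actual/COP_Carnot = 17.83/38.58 = 0.4621.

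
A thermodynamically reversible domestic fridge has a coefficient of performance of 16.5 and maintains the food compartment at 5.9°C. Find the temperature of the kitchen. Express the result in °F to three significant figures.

73.1 °F

COP_R = T_C/(T_H − T_C) gives T_H − T_C = T_C/COP.
With T_C = 279.05 K, T_H = 279.05 × (1 + 1/16.5) = 295.96 K.
Converting, 295.96 K = 73.06°F.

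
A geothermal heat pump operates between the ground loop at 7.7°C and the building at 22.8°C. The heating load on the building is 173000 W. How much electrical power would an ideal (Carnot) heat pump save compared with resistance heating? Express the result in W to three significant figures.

164000 W

In absolute terms T_C = 280.85 K and T_H = 295.95 K, so ΔT = 15.10 K.
COP_Carnot = T_H/ΔT = 295.95/15.10 = 19.60.
Resistance heating needs Ẇ_res = Q̇_H = 173000 W; the reversible heat pump needs only Ẇ_hp = Q̇_H/COP = 8827 W.
Saving = 173000 − 8827 = 164200 W.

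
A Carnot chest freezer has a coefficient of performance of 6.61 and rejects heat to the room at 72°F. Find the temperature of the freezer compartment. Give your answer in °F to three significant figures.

2.14 °F

For a Carnot refrigerator COP_R = T_C/(T_H − T_C), so T_C = COP·T_H/(1 + COP).
With T_H = 295.37 K, T_C = 6.61 × 295.37/7.610 = 256.56 K.
Converting, 256.56 K = 2.14°F.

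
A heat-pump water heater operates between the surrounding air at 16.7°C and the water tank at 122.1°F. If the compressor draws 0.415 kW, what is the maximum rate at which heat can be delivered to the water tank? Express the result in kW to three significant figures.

In absolute terms T_C = 289.85 K and T_H = 323.21 K, so ΔT = 33.36 K.
COP_Carnot = T_H/ΔT = 323.21/33.36 = 9.690.
Q̇_max = COP_Carnot × Ẇ = 9.690 × 0.4150 kW = 4.021 kW.

4.02 kW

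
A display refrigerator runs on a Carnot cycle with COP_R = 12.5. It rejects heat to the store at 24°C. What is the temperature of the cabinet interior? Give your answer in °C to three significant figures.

For a Carnot refrigerator COP_R = T_C/(T_H − T_C), so T_C = COP·T_H/(1 + COP).
With T_H = 297.15 K, T_C = 12.5 × 297.15/13.50 = 275.14 K.
Converting, 275.14 K = 1.99°C.

1.99 °C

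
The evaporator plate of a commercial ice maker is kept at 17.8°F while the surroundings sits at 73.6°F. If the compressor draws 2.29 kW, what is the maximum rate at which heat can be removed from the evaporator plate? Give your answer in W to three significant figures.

19600 W

In absolute terms T_C = 265.26 K and T_H = 296.26 K, so ΔT = 31.00 K.
COP_Carnot = T_C/ΔT = 265.26/31.00 = 8.557.
Q̇_max = COP_Carnot × Ẇ = 8.557 × 2.290 kW = 19.60 kW = 19600 W.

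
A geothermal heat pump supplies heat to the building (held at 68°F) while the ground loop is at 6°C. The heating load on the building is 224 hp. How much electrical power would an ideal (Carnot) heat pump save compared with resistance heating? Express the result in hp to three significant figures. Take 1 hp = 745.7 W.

213 hp

In absolute terms T_C = 279.15 K and T_H = 293.15 K, so ΔT = 14.00 K.
COP_Carnot = T_H/ΔT = 293.15/14.00 = 20.94.
Resistance heating needs Ẇ_res = Q̇_H = 224.0 hp; the reversible heat pump needs only Ẇ_hp = Q̇_H/COP = 10.70 hp.
Saving = 224.0 − 10.70 = 213.3 hp.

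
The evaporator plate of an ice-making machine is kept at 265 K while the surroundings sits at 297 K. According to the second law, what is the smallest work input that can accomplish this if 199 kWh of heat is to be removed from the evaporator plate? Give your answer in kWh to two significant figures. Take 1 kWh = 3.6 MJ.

The reservoir spacing is ΔT = 297 − 265 = 32.00 K.
The reversible limit is COP_R = T_C/ΔT = 8.281, so W_min = Q_C/COP = Q_C·ΔT/T_C.
W_min = 199.0 × 32.00/265.00 = 24.03 kWh.

24 kWh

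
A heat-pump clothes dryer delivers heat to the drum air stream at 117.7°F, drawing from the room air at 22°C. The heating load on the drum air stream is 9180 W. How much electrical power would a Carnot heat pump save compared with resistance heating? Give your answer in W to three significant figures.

8450 W

In absolute terms T_C = 295.15 K and T_H = 320.76 K, so ΔT = 25.61 K.
COP_Carnot = T_H/ΔT = 320.76/25.61 = 12.52.
Resistance heating needs Ẇ_res = Q̇_H = 9180 W; the reversible heat pump needs only Ẇ_hp = Q̇_H/COP = 733.0 W.
Saving = 9180 − 733.0 = 8447 W.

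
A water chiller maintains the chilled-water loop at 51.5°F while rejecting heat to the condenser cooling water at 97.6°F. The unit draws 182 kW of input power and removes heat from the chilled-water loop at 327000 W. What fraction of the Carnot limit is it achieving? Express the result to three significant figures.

0.162

Converting, Q̇_C = 327000 W = 327.0 kW, so COP_actual = Q̇_C/Ẇ = 327.0/182.0 = 1.797.
In absolute terms T_C = 283.98 K and T_H = 309.59 K, so ΔT = 25.61 K.
COP_Carnot = T_C/ΔT = 283.98/25.61 = 11.09.
η_II = COP_actual/COP_Carnot = 1.797/11.09 = 0.1620.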